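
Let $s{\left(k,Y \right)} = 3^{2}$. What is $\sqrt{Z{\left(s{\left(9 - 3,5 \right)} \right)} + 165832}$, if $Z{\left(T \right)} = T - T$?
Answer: $2 \sqrt{41458} \approx 407.22$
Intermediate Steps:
$s{\left(k,Y \right)} = 9$
$Z{\left(T \right)} = 0$
$\sqrt{Z{\left(s{\left(9 - 3,5 \right)} \right)} + 165832} = \sqrt{0 + 165832} = \sqrt{165832} = 2 \sqrt{41458}$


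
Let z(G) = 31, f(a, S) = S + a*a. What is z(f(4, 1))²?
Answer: 961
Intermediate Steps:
f(a, S) = S + a²
z(f(4, 1))² = 31² = 961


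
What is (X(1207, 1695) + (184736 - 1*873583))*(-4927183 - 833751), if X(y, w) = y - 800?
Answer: 3966057402960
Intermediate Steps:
X(y, w) = -800 + y
(X(1207, 1695) + (184736 - 1*873583))*(-4927183 - 833751) = ((-800 + 1207) + (184736 - 1*873583))*(-4927183 - 833751) = (407 + (184736 - 873583))*(-5760934) = (407 - 688847)*(-5760934) = -688440*(-5760934) = 3966057402960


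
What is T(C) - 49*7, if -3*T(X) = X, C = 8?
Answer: -1037/3 ≈ -345.67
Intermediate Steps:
T(X) = -X/3
T(C) - 49*7 = -⅓*8 - 49*7 = -8/3 - 343 = -1037/3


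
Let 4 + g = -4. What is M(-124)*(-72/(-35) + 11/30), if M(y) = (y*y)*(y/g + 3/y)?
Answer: 60559802/105 ≈ 5.7676e+5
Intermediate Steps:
g = -8 (g = -4 - 4 = -8)
M(y) = y**2*(3/y - y/8) (M(y) = (y*y)*(y/(-8) + 3/y) = y**2*(y*(-1/8) + 3/y) = y**2*(-y/8 + 3/y) = y**2*(3/y - y/8))
M(-124)*(-72/(-35) + 11/30) = ((1/8)*(-124)*(24 - 1*(-124)**2))*(-72/(-35) + 11/30) = ((1/8)*(-124)*(24 - 1*15376))*(-72*(-1/35) + 11*(1/30)) = ((1/8)*(-124)*(24 - 15376))*(72/35 + 11/30) = ((1/8)*(-124)*(-15352))*(509/210) = 237956*(509/210) = 60559802/105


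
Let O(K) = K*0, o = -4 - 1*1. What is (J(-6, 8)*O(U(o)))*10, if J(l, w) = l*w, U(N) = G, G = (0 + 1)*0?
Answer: 0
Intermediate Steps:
o = -5 (o = -4 - 1 = -5)
G = 0 (G = 1*0 = 0)
U(N) = 0
O(K) = 0
(J(-6, 8)*O(U(o)))*10 = (-6*8*0)*10 = -48*0*10 = 0*10 = 0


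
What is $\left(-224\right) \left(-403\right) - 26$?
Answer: $90246$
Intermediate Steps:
$\left(-224\right) \left(-403\right) - 26 = 90272 - 26 = 90246$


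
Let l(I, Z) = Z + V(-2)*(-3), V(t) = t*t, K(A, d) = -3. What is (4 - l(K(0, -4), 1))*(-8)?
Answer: -120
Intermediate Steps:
V(t) = t²
l(I, Z) = -12 + Z (l(I, Z) = Z + (-2)²*(-3) = Z + 4*(-3) = Z - 12 = -12 + Z)
(4 - l(K(0, -4), 1))*(-8) = (4 - (-12 + 1))*(-8) = (4 - 1*(-11))*(-8) = (4 + 11)*(-8) = 15*(-8) = -120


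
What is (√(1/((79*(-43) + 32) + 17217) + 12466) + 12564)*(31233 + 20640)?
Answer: 651732372 + 51873*√597987491279/6926 ≈ 6.5752e+8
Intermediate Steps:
(√(1/((79*(-43) + 32) + 17217) + 12466) + 12564)*(31233 + 20640) = (√(1/((-3397 + 32) + 17217) + 12466) + 12564)*51873 = (√(1/(-3365 + 17217) + 12466) + 12564)*51873 = (√(1/13852 + 12466) + 12564)*51873 = (√(172679033/13852) + 12564)*51873 = (√597987491279/6926 + 12564)*51873 = (12564 + √597987491279/6926)*51873 = 651732372 + 51873*√597987491279/6926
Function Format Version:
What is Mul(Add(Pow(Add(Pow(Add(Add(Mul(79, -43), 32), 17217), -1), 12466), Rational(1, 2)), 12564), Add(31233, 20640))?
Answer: Add(651732372, Mul(Rational(51873, 6926), Pow(597987491279, Rational(1, 2)))) ≈ 6.5752e+8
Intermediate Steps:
Mul(Add(Pow(Add(Pow(Add(Add(Mul(79, -43), 32), 17217), -1), 12466), Rational(1, 2)), 12564), Add(31233, 20640)) = Mul(Add(Pow(Add(Pow(Add(Add(-3397, 32), 17217), -1), 12466), Rational(1, 2)), 12564), 51873) = Mul(Add(Pow(Add(Pow(Add(-3365, 17217), -1), 12466), Rational(1, 2)), 12564), 51873) = Mul(Add(Pow(Add(Pow(13852, -1), 12466), Rational(1, 2)), 12564), 51873) = Mul(Add(Pow(Add(Rational(1, 13852), 12466), Rational(1, 2)), 12564), 51873) = Mul(Add(Pow(Rational(172679033, 13852), Rational(1, 2)), 12564), 51873) = Mul(Add(Mul(Rational(1, 6926), Pow(597987491279, Rational(1, 2))), 12564), 51873) = Mul(Add(12564, Mul(Rational(1, 6926), Pow(597987491279, Rational(1, 2)))), 51873) = Add(651732372, Mul(Rational(51873, 6926), Pow(597987491279, Rational(1, 2))))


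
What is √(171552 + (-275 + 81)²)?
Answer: 2*√52297 ≈ 457.37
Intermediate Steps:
√(171552 + (-275 + 81)²) = √(171552 + (-194)²) = √(171552 + 37636) = √209188 = 2*√52297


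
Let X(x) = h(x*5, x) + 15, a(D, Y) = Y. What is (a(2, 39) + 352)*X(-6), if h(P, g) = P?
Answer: -5865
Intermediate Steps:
X(x) = 15 + 5*x (X(x) = x*5 + 15 = 5*x + 15 = 15 + 5*x)
(a(2, 39) + 352)*X(-6) = (39 + 352)*(15 + 5*(-6)) = 391*(15 - 30) = 391*(-15) = -5865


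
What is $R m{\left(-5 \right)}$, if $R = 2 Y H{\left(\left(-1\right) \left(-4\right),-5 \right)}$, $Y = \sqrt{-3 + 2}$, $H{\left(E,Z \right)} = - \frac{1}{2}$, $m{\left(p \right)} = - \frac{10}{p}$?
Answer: $- 2 i \approx - 2.0 i$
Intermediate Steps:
$H{\left(E,Z \right)} = - \frac{1}{2}$ ($H{\left(E,Z \right)} = \left(-1\right) \frac{1}{2} = - \frac{1}{2}$)
$Y = i$ ($Y = \sqrt{-1} = i \approx 1.0 i$)
$R = - i$ ($R = 2 i \left(- \frac{1}{2}\right) = - i \approx - 1.0 i$)
$R m{\left(-5 \right)} = - i \left(- \frac{10}{-5}\right) = - i \left(\left(-10\right) \left(- \frac{1}{5}\right)\right) = - i 2 = - 2 i$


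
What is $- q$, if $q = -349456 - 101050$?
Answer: $450506$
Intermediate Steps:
$q = -450506$
$- q = \left(-1\right) \left(-450506\right) = 450506$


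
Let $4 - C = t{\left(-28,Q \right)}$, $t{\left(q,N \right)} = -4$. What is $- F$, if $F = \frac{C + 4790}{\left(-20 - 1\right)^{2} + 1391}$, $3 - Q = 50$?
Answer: $- \frac{2399}{916} \approx -2.619$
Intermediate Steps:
$Q = -47$ ($Q = 3 - 50 = -47$)
$C = 8$ ($C = 4 - -4 = 4 + 4 = 8$)
$F = \frac{2399}{916}$ ($F = \frac{8 + 4790}{\left(-20 - 1\right)^{2} + 1391} = \frac{4798}{\left(-21\right)^{2} + 1391} = \frac{4798}{441 + 1391} = \frac{4798}{1832} = 4798 \cdot \frac{1}{1832} = \frac{2399}{916} \approx 2.619$)
$- F = \left(-1\right) \frac{2399}{916} = - \frac{2399}{916}$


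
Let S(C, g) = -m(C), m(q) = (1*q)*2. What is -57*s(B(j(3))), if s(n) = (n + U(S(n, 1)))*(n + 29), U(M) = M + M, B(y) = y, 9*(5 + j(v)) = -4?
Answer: -197372/9 ≈ -21930.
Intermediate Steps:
j(v) = -49/9 (j(v) = -5 + (⅑)*(-4) = -5 - 4/9 = -49/9)
m(q) = 2*q (m(q) = q*2 = 2*q)
S(C, g) = -2*C
U(M) = 2*M
s(n) = -3*n*(29 + n) (s(n) = (n + 2*(-2*n))*(n + 29) = (n - 4*n)*(29 + n) = (-3*n)*(29 + n) = -3*n*(29 + n))
-57*s(B(j(3))) = -171*(-49)*(-29 - 1*(-49/9))/9 = -171*(-49)*(-29 + 49/9)/9 = -171*(-49)*(-212)/(9*9) = -57*10388/27 = -197372/9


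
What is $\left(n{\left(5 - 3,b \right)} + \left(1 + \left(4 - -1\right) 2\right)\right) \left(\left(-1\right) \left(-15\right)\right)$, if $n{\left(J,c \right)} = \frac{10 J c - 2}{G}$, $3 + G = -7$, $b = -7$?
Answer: $378$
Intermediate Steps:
$G = -10$ ($G = -3 - 7 = -10$)
$n{\left(J,c \right)} = \frac{1}{5} - J c$ ($n{\left(J,c \right)} = \frac{10 J c - 2}{-10} = \left(10 J c - 2\right) \left(- \frac{1}{10}\right) = \left(-2 + 10 J c\right) \left(- \frac{1}{10}\right) = \frac{1}{5} - J c$)
$\left(n{\left(5 - 3,b \right)} + \left(1 + \left(4 - -1\right) 2\right)\right) \left(\left(-1\right) \left(-15\right)\right) = \left(\left(\frac{1}{5} - \left(5 - 3\right) \left(-7\right)\right) + \left(1 + \left(4 - -1\right) 2\right)\right) \left(\left(-1\right) \left(-15\right)\right) = \left(\left(\frac{1}{5} - \left(5 - 3\right) \left(-7\right)\right) + \left(1 + \left(4 + 1\right) 2\right)\right) 15 = \left(\left(\frac{1}{5} - 2 \left(-7\right)\right) + \left(1 + 5 \cdot 2\right)\right) 15 = \left(\left(\frac{1}{5} + 14\right) + \left(1 + 10\right)\right) 15 = \left(\frac{71}{5} + 11\right) 15 = \frac{126}{5} \cdot 15 = 378$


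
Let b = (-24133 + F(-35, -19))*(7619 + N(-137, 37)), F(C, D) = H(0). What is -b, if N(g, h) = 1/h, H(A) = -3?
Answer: 6804034944/37 ≈ 1.8389e+8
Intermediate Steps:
F(C, D) = -3
b = -6804034944/37 (b = (-24133 - 3)*(7619 + 1/37) = -24136*(7619 + 1/37) = -24136*281904/37 = -6804034944/37 ≈ -1.8389e+8)
-b = -1*(-6804034944/37) = 6804034944/37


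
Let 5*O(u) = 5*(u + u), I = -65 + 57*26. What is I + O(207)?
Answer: 1831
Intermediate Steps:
I = 1417 (I = -65 + 1482 = 1417)
O(u) = 2*u (O(u) = (5*(u + u))/5 = (5*(2*u))/5 = (10*u)/5 = 2*u)
I + O(207) = 1417 + 2*207 = 1417 + 414 = 1831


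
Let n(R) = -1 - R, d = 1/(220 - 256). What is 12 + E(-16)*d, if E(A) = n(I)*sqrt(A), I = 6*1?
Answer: 12 + 7*I/9 ≈ 12.0 + 0.77778*I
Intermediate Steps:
d = -1/36 (d = 1/(-36) = -1/36 ≈ -0.027778)
I = 6
E(A) = -7*sqrt(A) (E(A) = (-1 - 1*6)*sqrt(A) = (-1 - 6)*sqrt(A) = -7*sqrt(A))
12 + E(-16)*d = 12 - 28*I*(-1/36) = 12 + 7*I/9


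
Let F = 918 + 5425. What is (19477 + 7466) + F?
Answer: 33286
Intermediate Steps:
F = 6343
(19477 + 7466) + F = (19477 + 7466) + 6343 = 26943 + 6343 = 33286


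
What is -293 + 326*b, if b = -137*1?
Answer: -44955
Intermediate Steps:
b = -137
-293 + 326*b = -293 + 326*(-137) = -293 - 44662 = -44955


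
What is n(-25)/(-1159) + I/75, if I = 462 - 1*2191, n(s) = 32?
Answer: -2006311/86925 ≈ -23.081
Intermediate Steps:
I = -1729 (I = 462 - 2191 = -1729)
n(-25)/(-1159) + I/75 = 32/(-1159) - 1729/75 = 32*(-1/1159) - 1729*1/75 = -32/1159 - 1729/75 = -2006311/86925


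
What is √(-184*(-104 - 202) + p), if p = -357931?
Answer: I*√301627 ≈ 549.21*I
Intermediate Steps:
√(-184*(-104 - 202) + p) = √(-184*(-104 - 202) - 357931) = √(-184*(-306) - 357931) = √(56304 - 357931) = √(-301627) = I*√301627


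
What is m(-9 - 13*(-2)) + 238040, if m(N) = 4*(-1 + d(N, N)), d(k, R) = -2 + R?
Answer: 238096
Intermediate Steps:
m(N) = -12 + 4*N (m(N) = 4*(-1 + (-2 + N)) = 4*(-3 + N) = -12 + 4*N)
m(-9 - 13*(-2)) + 238040 = (-12 + 4*(-9 - 13*(-2))) + 238040 = (-12 + 4*(-9 + 26)) + 238040 = (-12 + 4*17) + 238040 = (-12 + 68) + 238040 = 56 + 238040 = 238096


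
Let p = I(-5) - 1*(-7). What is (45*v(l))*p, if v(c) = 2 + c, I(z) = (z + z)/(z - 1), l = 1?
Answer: 1170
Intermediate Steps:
I(z) = 2*z/(-1 + z) (I(z) = (2*z)/(-1 + z) = 2*z/(-1 + z))
p = 26/3 (p = 2*(-5)/(-1 - 5) - 1*(-7) = 2*(-5)/(-6) + 7 = 2*(-5)*(-⅙) + 7 = 5/3 + 7 = 26/3 ≈ 8.6667)
(45*v(l))*p = (45*(2 + 1))*(26/3) = (45*3)*(26/3) = 135*(26/3) = 1170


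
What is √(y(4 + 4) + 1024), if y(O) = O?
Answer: 2*√258 ≈ 32.125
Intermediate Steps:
√(y(4 + 4) + 1024) = √((4 + 4) + 1024) = √(8 + 1024) = √1032 = 2*√258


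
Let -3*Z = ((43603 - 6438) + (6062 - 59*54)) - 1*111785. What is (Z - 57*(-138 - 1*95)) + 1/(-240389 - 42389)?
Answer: 31554348683/848334 ≈ 37196.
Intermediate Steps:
Z = 71744/3 (Z = -(((43603 - 6438) + (6062 - 59*54)) - 1*111785)/3 = -((37165 + (6062 - 3186)) - 111785)/3 = -((37165 + 2876) - 111785)/3 = -(40041 - 111785)/3 = -1/3*(-71744) = 71744/3 ≈ 23915.)
(Z - 57*(-138 - 1*95)) + 1/(-240389 - 42389) = (71744/3 - 57*(-138 - 1*95)) + 1/(-240389 - 42389) = (71744/3 - 57*(-138 - 95)) + 1/(-282778) = (71744/3 - 57*(-233)) - 1/282778 = (71744/3 + 13281) - 1/282778 = 111587/3 - 1/282778 = 31554348683/848334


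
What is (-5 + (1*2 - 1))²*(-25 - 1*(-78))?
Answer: 848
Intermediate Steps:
(-5 + (1*2 - 1))²*(-25 - 1*(-78)) = (-5 + (2 - 1))²*(-25 + 78) = (-5 + 1)²*53 = (-4)²*53 = 16*53 = 848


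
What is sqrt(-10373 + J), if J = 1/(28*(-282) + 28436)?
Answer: 3*I*sqrt(121563376285)/10270 ≈ 101.85*I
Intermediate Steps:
J = 1/20540 (J = 1/(-7896 + 28436) = 1/20540 ≈ 4.8685e-5)
sqrt(-10373 + J) = sqrt(-10373 + 1/20540) = sqrt(-213061419/20540) = 3*I*sqrt(121563376285)/10270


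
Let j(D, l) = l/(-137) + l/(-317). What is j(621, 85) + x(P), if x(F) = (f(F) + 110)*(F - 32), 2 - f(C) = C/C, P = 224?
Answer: 925520258/43429 ≈ 21311.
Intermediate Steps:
j(D, l) = -454*l/43429 (j(D, l) = l*(-1/137) + l*(-1/317) = -l/137 - l/317 = -454*l/43429)
f(C) = 1 (f(C) = 2 - C/C = 2 - 1*1 = 2 - 1 = 1)
x(F) = -3552 + 111*F (x(F) = (1 + 110)*(F - 32) = 111*(-32 + F) = -3552 + 111*F)
j(621, 85) + x(P) = -454/43429*85 + (-3552 + 111*224) = -38590/43429 + (-3552 + 24864) = -38590/43429 + 21312 = 925520258/43429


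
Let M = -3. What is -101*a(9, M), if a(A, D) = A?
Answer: -909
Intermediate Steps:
-101*a(9, M) = -101*9 = -909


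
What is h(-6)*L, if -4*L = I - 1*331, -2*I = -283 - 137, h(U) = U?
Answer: -363/2 ≈ -181.50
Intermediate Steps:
I = 210 (I = -(-283 - 137)/2 = -½*(-420) = 210)
L = 121/4 (L = -(210 - 1*331)/4 = -(210 - 331)/4 = -¼*(-121) = 121/4 ≈ 30.250)
h(-6)*L = -6*121/4 = -363/2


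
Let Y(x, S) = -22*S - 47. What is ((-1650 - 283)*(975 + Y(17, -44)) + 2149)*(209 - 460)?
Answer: 919367569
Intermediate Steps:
Y(x, S) = -47 - 22*S
((-1650 - 283)*(975 + Y(17, -44)) + 2149)*(209 - 460) = ((-1650 - 283)*(975 + (-47 - 22*(-44))) + 2149)*(209 - 460) = (-1933*(975 + (-47 + 968)) + 2149)*(-251) = (-1933*(975 + 921) + 2149)*(-251) = (-1933*1896 + 2149)*(-251) = (-3664968 + 2149)*(-251) = -3662819*(-251) = 919367569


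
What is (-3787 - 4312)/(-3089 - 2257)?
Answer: 8099/5346 ≈ 1.5150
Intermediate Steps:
(-3787 - 4312)/(-3089 - 2257) = -8099/(-5346) = -8099*(-1/5346) = 8099/5346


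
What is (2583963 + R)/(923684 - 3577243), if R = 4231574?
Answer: -6815537/2653559 ≈ -2.5685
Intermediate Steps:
(2583963 + R)/(923684 - 3577243) = (2583963 + 4231574)/(923684 - 3577243) = 6815537/(-2653559) = 6815537*(-1/2653559) = -6815537/2653559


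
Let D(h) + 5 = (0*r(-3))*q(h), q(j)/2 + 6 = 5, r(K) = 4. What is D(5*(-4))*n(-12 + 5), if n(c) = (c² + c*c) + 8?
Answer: -530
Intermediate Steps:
n(c) = 8 + 2*c² (n(c) = (c² + c²) + 8 = 2*c² + 8 = 8 + 2*c²)
q(j) = -2 (q(j) = -12 + 2*5 = -12 + 10 = -2)
D(h) = -5 (D(h) = -5 + (0*4)*(-2) = -5 + 0*(-2) = -5 + 0 = -5)
D(5*(-4))*n(-12 + 5) = -5*(8 + 2*(-12 + 5)²) = -5*(8 + 2*(-7)²) = -5*(8 + 2*49) = -5*(8 + 98) = -5*106 = -530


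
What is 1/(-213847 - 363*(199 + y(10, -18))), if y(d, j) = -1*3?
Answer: -1/284995 ≈ -3.5088e-6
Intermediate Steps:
y(d, j) = -3
1/(-213847 - 363*(199 + y(10, -18))) = 1/(-213847 - 363*(199 - 3)) = 1/(-213847 - 363*196) = 1/(-213847 - 71148) = 1/(-284995) = -1/284995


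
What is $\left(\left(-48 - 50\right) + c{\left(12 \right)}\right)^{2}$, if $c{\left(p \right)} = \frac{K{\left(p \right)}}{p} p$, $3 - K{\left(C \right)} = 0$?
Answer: $9025$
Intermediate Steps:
$K{\left(C \right)} = 3$ ($K{\left(C \right)} = 3 - 0 = 3 + 0 = 3$)
$c{\left(p \right)} = 3$ ($c{\left(p \right)} = \frac{3}{p} p = 3$)
$\left(\left(-48 - 50\right) + c{\left(12 \right)}\right)^{2} = \left(\left(-48 - 50\right) + 3\right)^{2} = \left(-98 + 3\right)^{2} = \left(-95\right)^{2} = 9025$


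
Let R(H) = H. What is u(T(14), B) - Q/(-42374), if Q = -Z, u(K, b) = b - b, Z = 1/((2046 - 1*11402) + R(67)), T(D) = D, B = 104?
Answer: 1/393612086 ≈ 2.5406e-9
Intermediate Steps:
Z = -1/9289 (Z = 1/((2046 - 1*11402) + 67) = 1/((2046 - 11402) + 67) = 1/(-9356 + 67) = 1/(-9289) = -1/9289 ≈ -0.00010765)
u(K, b) = 0
Q = 1/9289 (Q = -1*(-1/9289) = 1/9289 ≈ 0.00010765)
u(T(14), B) - Q/(-42374) = 0 - 1/(9289*(-42374)) = 0 - (-1)/(9289*42374) = 0 - 1*(-1/393612086) = 0 + 1/393612086 = 1/393612086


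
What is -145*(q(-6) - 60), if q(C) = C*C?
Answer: 3480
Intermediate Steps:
q(C) = C²
-145*(q(-6) - 60) = -145*((-6)² - 60) = -145*(36 - 60) = -145*(-24) = 3480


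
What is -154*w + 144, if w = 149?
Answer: -22802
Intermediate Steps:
-154*w + 144 = -154*149 + 144 = -22946 + 144 = -22802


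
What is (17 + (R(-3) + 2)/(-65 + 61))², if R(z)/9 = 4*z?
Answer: 7569/4 ≈ 1892.3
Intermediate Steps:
R(z) = 36*z (R(z) = 9*(4*z) = 36*z)
(17 + (R(-3) + 2)/(-65 + 61))² = (17 + (36*(-3) + 2)/(-65 + 61))² = (17 + (-108 + 2)/(-4))² = (17 - 106*(-¼))² = (17 + 53/2)² = (87/2)² = 7569/4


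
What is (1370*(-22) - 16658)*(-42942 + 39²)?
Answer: 1938419958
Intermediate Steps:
(1370*(-22) - 16658)*(-42942 + 39²) = (-30140 - 16658)*(-42942 + 1521) = -46798*(-41421) = 1938419958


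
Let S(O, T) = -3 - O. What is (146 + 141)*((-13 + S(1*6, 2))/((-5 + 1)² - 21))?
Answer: 6314/5 ≈ 1262.8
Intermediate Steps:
(146 + 141)*((-13 + S(1*6, 2))/((-5 + 1)² - 21)) = (146 + 141)*((-13 + (-3 - 6))/((-5 + 1)² - 21)) = 287*((-13 + (-3 - 1*6))/((-4)² - 21)) = 287*((-13 + (-3 - 6))/(16 - 21)) = 287*((-13 - 9)/(-5)) = 287*(-22*(-⅕)) = 287*(22/5) = 6314/5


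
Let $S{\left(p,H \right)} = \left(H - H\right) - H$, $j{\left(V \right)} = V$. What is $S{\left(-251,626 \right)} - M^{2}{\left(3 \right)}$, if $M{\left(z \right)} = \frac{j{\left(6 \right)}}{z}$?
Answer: $-630$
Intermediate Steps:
$S{\left(p,H \right)} = - H$ ($S{\left(p,H \right)} = 0 - H = - H$)
$M{\left(z \right)} = \frac{6}{z}$
$S{\left(-251,626 \right)} - M^{2}{\left(3 \right)} = \left(-1\right) 626 - \left(\frac{6}{3}\right)^{2} = -626 - \left(6 \cdot \frac{1}{3}\right)^{2} = -626 - 2^{2} = -626 - 4 = -630$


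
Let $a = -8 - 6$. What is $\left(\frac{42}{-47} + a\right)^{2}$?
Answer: $\frac{490000}{2209} \approx 221.82$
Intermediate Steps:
$a = -14$ ($a = -8 - 6 = -14$)
$\left(\frac{42}{-47} + a\right)^{2} = \left(\frac{42}{-47} - 14\right)^{2} = \left(42 \left(- \frac{1}{47}\right) - 14\right)^{2} = \left(- \frac{42}{47} - 14\right)^{2} = \left(- \frac{700}{47}\right)^{2} = \frac{490000}{2209}$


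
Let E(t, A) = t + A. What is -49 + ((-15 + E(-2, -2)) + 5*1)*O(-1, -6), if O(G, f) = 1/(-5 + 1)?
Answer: -91/2 ≈ -45.500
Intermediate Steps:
E(t, A) = A + t
O(G, f) = -1/4 (O(G, f) = 1/(-4) = -1/4)
-49 + ((-15 + E(-2, -2)) + 5*1)*O(-1, -6) = -49 + ((-15 + (-2 - 2)) + 5*1)*(-1/4) = -49 + ((-15 - 4) + 5)*(-1/4) = -49 + (-19 + 5)*(-1/4) = -49 - 14*(-1/4) = -49 + 7/2 = -91/2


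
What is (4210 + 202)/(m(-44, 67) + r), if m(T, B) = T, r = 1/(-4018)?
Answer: -17727416/176793 ≈ -100.27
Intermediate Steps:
r = -1/4018 ≈ -0.00024888
(4210 + 202)/(m(-44, 67) + r) = (4210 + 202)/(-44 - 1/4018) = 4412/(-176793/4018) = 4412*(-4018/176793) = -17727416/176793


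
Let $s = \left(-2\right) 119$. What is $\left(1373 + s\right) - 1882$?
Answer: $-747$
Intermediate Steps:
$s = -238$
$\left(1373 + s\right) - 1882 = \left(1373 - 238\right) - 1882 = 1135 - 1882 = -747$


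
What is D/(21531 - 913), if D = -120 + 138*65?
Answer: 4425/10309 ≈ 0.42924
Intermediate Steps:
D = 8850 (D = -120 + 8970 = 8850)
D/(21531 - 913) = 8850/(21531 - 913) = 8850/20618 = 8850*(1/20618) = 4425/10309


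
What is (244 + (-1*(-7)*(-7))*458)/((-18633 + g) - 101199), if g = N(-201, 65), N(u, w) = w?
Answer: 22198/119767 ≈ 0.18534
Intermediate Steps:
g = 65
(244 + (-1*(-7)*(-7))*458)/((-18633 + g) - 101199) = (244 + (-1*(-7)*(-7))*458)/((-18633 + 65) - 101199) = (244 + (7*(-7))*458)/(-18568 - 101199) = (244 - 49*458)/(-119767) = (244 - 22442)*(-1/119767) = -22198*(-1/119767) = 22198/119767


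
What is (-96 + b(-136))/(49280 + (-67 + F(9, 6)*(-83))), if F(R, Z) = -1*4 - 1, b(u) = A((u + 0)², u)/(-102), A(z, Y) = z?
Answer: -208/37221 ≈ -0.0055882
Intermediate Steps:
b(u) = -u²/102 (b(u) = (u + 0)²/(-102) = u²*(-1/102) = -u²/102)
F(R, Z) = -5 (F(R, Z) = -4 - 1 = -5)
(-96 + b(-136))/(49280 + (-67 + F(9, 6)*(-83))) = (-96 - 1/102*(-136)²)/(49280 + (-67 - 5*(-83))) = (-96 - 1/102*18496)/(49280 + (-67 + 415)) = (-96 - 544/3)/(49280 + 348) = -832/3/49628 = -832/3*1/49628 = -208/37221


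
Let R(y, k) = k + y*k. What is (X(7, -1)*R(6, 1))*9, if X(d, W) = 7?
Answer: 441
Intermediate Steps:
R(y, k) = k + k*y
(X(7, -1)*R(6, 1))*9 = (7*(1*(1 + 6)))*9 = (7*(1*7))*9 = (7*7)*9 = 49*9 = 441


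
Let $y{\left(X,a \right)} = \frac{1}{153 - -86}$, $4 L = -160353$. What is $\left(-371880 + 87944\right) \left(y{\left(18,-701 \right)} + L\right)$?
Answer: $\frac{2720416583192}{239} \approx 1.1382 \cdot 10^{10}$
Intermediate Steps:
$L = - \frac{160353}{4}$ ($L = \frac{1}{4} \left(-160353\right) = - \frac{160353}{4} \approx -40088.0$)
$y{\left(X,a \right)} = \frac{1}{239}$ ($y{\left(X,a \right)} = \frac{1}{153 + 86} = \frac{1}{239}$)
$\left(-371880 + 87944\right) \left(y{\left(18,-701 \right)} + L\right) = \left(-371880 + 87944\right) \left(\frac{1}{239} - \frac{160353}{4}\right) = \left(-283936\right) \left(- \frac{38324363}{956}\right) = \frac{2720416583192}{239}$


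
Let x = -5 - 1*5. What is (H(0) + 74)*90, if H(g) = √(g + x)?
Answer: 6660 + 90*I*√10 ≈ 6660.0 + 284.6*I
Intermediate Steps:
x = -10 (x = -5 - 5 = -10)
H(g) = √(-10 + g) (H(g) = √(g - 10) = √(-10 + g))
(H(0) + 74)*90 = (√(-10 + 0) + 74)*90 = (√(-10) + 74)*90 = (I*√10 + 74)*90 = (74 + I*√10)*90 = 6660 + 90*I*√10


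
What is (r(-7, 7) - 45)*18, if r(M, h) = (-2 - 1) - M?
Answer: -738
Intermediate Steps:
r(M, h) = -3 - M
(r(-7, 7) - 45)*18 = ((-3 - 1*(-7)) - 45)*18 = ((-3 + 7) - 45)*18 = (4 - 45)*18 = -41*18 = -738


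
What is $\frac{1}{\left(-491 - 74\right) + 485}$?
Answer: $- \frac{1}{80} \approx -0.0125$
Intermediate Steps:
$\frac{1}{\left(-491 - 74\right) + 485} = \frac{1}{-565 + 485} = \frac{1}{-80} = - \frac{1}{80}$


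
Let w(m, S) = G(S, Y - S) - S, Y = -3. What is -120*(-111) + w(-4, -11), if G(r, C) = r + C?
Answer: 13328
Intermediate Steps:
G(r, C) = C + r
w(m, S) = -3 - S (w(m, S) = ((-3 - S) + S) - S = -3 - S)
-120*(-111) + w(-4, -11) = -120*(-111) + (-3 - 1*(-11)) = 13320 + (-3 + 11) = 13320 + 8 = 13328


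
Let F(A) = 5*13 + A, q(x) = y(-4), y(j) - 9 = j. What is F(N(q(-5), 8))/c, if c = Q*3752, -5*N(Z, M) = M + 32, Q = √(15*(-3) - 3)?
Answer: -19*I*√3/15008 ≈ -0.0021928*I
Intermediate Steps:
y(j) = 9 + j
Q = 4*I*√3 (Q = √(-45 - 3) = √(-48) = 4*I*√3 ≈ 6.9282*I)
q(x) = 5 (q(x) = 9 - 4 = 5)
N(Z, M) = -32/5 - M/5 (N(Z, M) = -(M + 32)/5 = -(32 + M)/5 = -32/5 - M/5)
F(A) = 65 + A
c = 15008*I*√3 (c = (4*I*√3)*3752 = 15008*I*√3 ≈ 25995.0*I)
F(N(q(-5), 8))/c = (65 + (-32/5 - ⅕*8))/((15008*I*√3)) = (65 + (-32/5 - 8/5))*(-I*√3/45024) = (65 - 8)*(-I*√3/45024) = 57*(-I*√3/45024) = -19*I*√3/15008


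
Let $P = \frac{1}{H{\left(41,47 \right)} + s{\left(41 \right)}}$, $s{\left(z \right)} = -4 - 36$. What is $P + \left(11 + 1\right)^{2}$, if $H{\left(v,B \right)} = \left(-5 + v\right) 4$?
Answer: $\frac{14977}{104} \approx 144.01$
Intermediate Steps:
$H{\left(v,B \right)} = -20 + 4 v$
$s{\left(z \right)} = -40$ ($s{\left(z \right)} = -4 - 36 = -40$)
$P = \frac{1}{104}$ ($P = \frac{1}{\left(-20 + 4 \cdot 41\right) - 40} = \frac{1}{\left(-20 + 164\right) - 40} = \frac{1}{144 - 40} = \frac{1}{104} \approx 0.0096154$)
$P + \left(11 + 1\right)^{2} = \frac{1}{104} + \left(11 + 1\right)^{2} = \frac{1}{104} + 12^{2} = \frac{1}{104} + 144 = \frac{14977}{104}$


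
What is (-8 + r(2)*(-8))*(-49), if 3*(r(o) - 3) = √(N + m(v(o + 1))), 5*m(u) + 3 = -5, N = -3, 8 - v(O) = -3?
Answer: 1568 + 392*I*√115/15 ≈ 1568.0 + 280.25*I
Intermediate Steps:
v(O) = 11 (v(O) = 8 - 1*(-3) = 8 + 3 = 11)
m(u) = -8/5 (m(u) = -⅗ + (⅕)*(-5) = -⅗ - 1 = -8/5)
r(o) = 3 + I*√115/15 (r(o) = 3 + √(-3 - 8/5)/3 = 3 + √(-23/5)/3 = 3 + (I*√115/5)/3 = 3 + I*√115/15)
(-8 + r(2)*(-8))*(-49) = (-8 + (3 + I*√115/15)*(-8))*(-49) = (-8 + (-24 - 8*I*√115/15))*(-49) = (-32 - 8*I*√115/15)*(-49) = 1568 + 392*I*√115/15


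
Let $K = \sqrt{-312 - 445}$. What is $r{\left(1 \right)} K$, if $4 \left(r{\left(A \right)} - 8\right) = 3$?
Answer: $\frac{35 i \sqrt{757}}{4} \approx 240.74 i$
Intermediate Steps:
$r{\left(A \right)} = \frac{35}{4}$ ($r{\left(A \right)} = 8 + \frac{1}{4} \cdot 3 = 8 + \frac{3}{4} = \frac{35}{4}$)
$K = i \sqrt{757}$ ($K = \sqrt{-757} = i \sqrt{757} \approx 27.514 i$)
$r{\left(1 \right)} K = \frac{35 i \sqrt{757}}{4}$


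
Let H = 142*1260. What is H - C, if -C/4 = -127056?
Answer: -329304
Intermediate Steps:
C = 508224 (C = -4*(-127056) = 508224)
H = 178920
H - C = 178920 - 1*508224 = 178920 - 508224 = -329304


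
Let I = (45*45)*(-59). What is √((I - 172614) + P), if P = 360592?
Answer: √68503 ≈ 261.73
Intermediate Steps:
I = -119475 (I = 2025*(-59) = -119475)
√((I - 172614) + P) = √((-119475 - 172614) + 360592) = √(-292089 + 360592) = √68503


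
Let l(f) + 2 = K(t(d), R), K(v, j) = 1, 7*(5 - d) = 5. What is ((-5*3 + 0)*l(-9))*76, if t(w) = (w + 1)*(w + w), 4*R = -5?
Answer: 1140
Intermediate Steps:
R = -5/4 (R = (¼)*(-5) = -5/4 ≈ -1.2500)
d = 30/7 (d = 5 - ⅐*5 = 5 - 5/7 = 30/7 ≈ 4.2857)
t(w) = 2*w*(1 + w) (t(w) = (1 + w)*(2*w) = 2*w*(1 + w))
l(f) = -1 (l(f) = -2 + 1 = -1)
((-5*3 + 0)*l(-9))*76 = ((-5*3 + 0)*(-1))*76 = ((-15 + 0)*(-1))*76 = -15*(-1)*76 = 15*76 = 1140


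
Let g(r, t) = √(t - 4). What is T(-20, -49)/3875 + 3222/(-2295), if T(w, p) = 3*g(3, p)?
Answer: -358/255 + 3*I*√53/3875 ≈ -1.4039 + 0.0056362*I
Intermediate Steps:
g(r, t) = √(-4 + t)
T(w, p) = 3*√(-4 + p)
T(-20, -49)/3875 + 3222/(-2295) = (3*√(-4 - 49))/3875 + 3222/(-2295) = (3*√(-53))*(1/3875) + 3222*(-1/2295) = (3*(I*√53))*(1/3875) - 358/255 = (3*I*√53)*(1/3875) - 358/255 = 3*I*√53/3875 - 358/255 = -358/255 + 3*I*√53/3875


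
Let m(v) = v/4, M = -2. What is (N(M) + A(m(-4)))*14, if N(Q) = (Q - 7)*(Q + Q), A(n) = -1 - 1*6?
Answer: 406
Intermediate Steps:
m(v) = v/4 (m(v) = v*(¼) = v/4)
A(n) = -7 (A(n) = -1 - 6 = -7)
N(Q) = 2*Q*(-7 + Q) (N(Q) = (-7 + Q)*(2*Q) = 2*Q*(-7 + Q))
(N(M) + A(m(-4)))*14 = (2*(-2)*(-7 - 2) - 7)*14 = (2*(-2)*(-9) - 7)*14 = (36 - 7)*14 = 29*14 = 406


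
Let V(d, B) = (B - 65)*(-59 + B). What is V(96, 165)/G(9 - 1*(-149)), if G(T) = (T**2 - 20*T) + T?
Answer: 5300/10981 ≈ 0.48265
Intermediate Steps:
V(d, B) = (-65 + B)*(-59 + B)
G(T) = T**2 - 19*T
V(96, 165)/G(9 - 1*(-149)) = (3835 + 165**2 - 124*165)/(((9 - 1*(-149))*(-19 + (9 - 1*(-149))))) = (3835 + 27225 - 20460)/(((9 + 149)*(-19 + (9 + 149)))) = 10600/((158*(-19 + 158))) = 10600/((158*139)) = 10600/21962 = 10600*(1/21962) = 5300/10981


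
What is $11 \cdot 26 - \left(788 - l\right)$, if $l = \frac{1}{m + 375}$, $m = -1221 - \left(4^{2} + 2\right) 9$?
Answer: $- \frac{506017}{1008} \approx -502.0$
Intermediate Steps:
$m = -1383$ ($m = -1221 - \left(16 + 2\right) 9 = -1221 - 18 \cdot 9 = -1221 - 162 = -1383$)
$l = - \frac{1}{1008}$ ($l = \frac{1}{-1383 + 375} = \frac{1}{-1008} = - \frac{1}{1008} \approx -0.00099206$)
$11 \cdot 26 - \left(788 - l\right) = 11 \cdot 26 - \left(788 - - \frac{1}{1008}\right) = 286 - \left(788 + \frac{1}{1008}\right) = 286 - \frac{794305}{1008} = - \frac{506017}{1008}$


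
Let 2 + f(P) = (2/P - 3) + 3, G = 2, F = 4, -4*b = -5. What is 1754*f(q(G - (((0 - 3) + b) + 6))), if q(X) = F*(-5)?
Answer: -18417/5 ≈ -3683.4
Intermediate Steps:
b = 5/4 (b = -¼*(-5) = 5/4 ≈ 1.2500)
q(X) = -20 (q(X) = 4*(-5) = -20)
f(P) = -2 + 2/P (f(P) = -2 + ((2/P - 3) + 3) = -2 + ((-3 + 2/P) + 3) = -2 + 2/P)
1754*f(q(G - (((0 - 3) + b) + 6))) = 1754*(-2 + 2/(-20)) = 1754*(-2 + 2*(-1/20)) = 1754*(-2 - ⅒) = 1754*(-21/10) = -18417/5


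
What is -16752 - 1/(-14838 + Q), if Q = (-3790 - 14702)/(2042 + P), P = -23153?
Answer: -1749056914147/104408842 ≈ -16752.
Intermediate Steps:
Q = 6164/7037 (Q = (-3790 - 14702)/(2042 - 23153) = -18492/(-21111) = -18492*(-1/21111) = 6164/7037 ≈ 0.87594)
-16752 - 1/(-14838 + Q) = -16752 - 1/(-14838 + 6164/7037) = -16752 - 1/(-104408842/7037) = -16752 - 1*(-7037/104408842) = -16752 + 7037/104408842 = -1749056914147/104408842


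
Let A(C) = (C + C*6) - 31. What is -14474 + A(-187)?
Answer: -15814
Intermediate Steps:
A(C) = -31 + 7*C (A(C) = (C + 6*C) - 31 = 7*C - 31 = -31 + 7*C)
-14474 + A(-187) = -14474 + (-31 + 7*(-187)) = -14474 + (-31 - 1309) = -14474 - 1340 = -15814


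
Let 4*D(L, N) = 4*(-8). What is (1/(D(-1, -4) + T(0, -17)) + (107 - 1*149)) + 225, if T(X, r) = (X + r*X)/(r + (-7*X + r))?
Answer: 1463/8 ≈ 182.88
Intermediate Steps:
T(X, r) = (X + X*r)/(-7*X + 2*r) (T(X, r) = (X + X*r)/(r + (r - 7*X)) = (X + X*r)/(-7*X + 2*r))
D(L, N) = -8 (D(L, N) = (4*(-8))/4 = (1/4)*(-32) = -8)
(1/(D(-1, -4) + T(0, -17)) + (107 - 1*149)) + 225 = (1/(-8 + 0*(1 - 17)/(-7*0 + 2*(-17))) + (107 - 1*149)) + 225 = (1/(-8 + 0*(-16)/(0 - 34)) + (107 - 149)) + 225 = (1/(-8 + 0*(-16)/(-34)) - 42) + 225 = (1/(-8 + 0*(-1/34)*(-16)) - 42) + 225 = (1/(-8 + 0) - 42) + 225 = (1/(-8) - 42) + 225 = (-1/8 - 42) + 225 = -337/8 + 225 = 1463/8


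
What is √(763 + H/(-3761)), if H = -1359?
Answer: √10797838522/3761 ≈ 27.629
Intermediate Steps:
√(763 + H/(-3761)) = √(763 - 1359/(-3761)) = √(763 - 1359*(-1/3761)) = √(763 + 1359/3761) = √(2871002/3761) = √10797838522/3761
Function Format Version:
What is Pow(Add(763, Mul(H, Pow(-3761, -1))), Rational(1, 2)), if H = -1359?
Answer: Mul(Rational(1, 3761), Pow(10797838522, Rational(1, 2))) ≈ 27.629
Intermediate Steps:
Pow(Add(763, Mul(H, Pow(-3761, -1))), Rational(1, 2)) = Pow(Add(763, Mul(-1359, Pow(-3761, -1))), Rational(1, 2)) = Pow(Add(763, Mul(-1359, Rational(-1, 3761))), Rational(1, 2)) = Pow(Add(763, Rational(1359, 3761)), Rational(1, 2)) = Pow(Rational(2871002, 3761), Rational(1, 2)) = Mul(Rational(1, 3761), Pow(10797838522, Rational(1, 2)))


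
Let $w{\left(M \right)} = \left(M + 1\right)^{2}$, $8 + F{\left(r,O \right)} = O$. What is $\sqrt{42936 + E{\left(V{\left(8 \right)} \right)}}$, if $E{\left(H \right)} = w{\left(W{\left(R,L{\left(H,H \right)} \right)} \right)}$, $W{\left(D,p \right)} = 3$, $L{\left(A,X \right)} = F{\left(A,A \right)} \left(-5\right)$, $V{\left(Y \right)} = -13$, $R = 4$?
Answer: $2 \sqrt{10738} \approx 207.25$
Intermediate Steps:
$F{\left(r,O \right)} = -8 + O$
$L{\left(A,X \right)} = 40 - 5 A$ ($L{\left(A,X \right)} = \left(-8 + A\right) \left(-5\right) = 40 - 5 A$)
$w{\left(M \right)} = \left(1 + M\right)^{2}$
$E{\left(H \right)} = 16$ ($E{\left(H \right)} = \left(1 + 3\right)^{2} = 4^{2} = 16$)
$\sqrt{42936 + E{\left(V{\left(8 \right)} \right)}} = \sqrt{42936 + 16} = \sqrt{42952} = 2 \sqrt{10738}$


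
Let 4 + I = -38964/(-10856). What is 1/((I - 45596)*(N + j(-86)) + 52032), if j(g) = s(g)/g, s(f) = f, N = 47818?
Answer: -2714/5917395909873 ≈ -4.5865e-10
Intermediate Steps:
j(g) = 1 (j(g) = g/g = 1)
I = -1115/2714 (I = -4 - 38964/(-10856) = -4 - 38964*(-1/10856) = -4 + 9741/2714 = -1115/2714 ≈ -0.41083)
1/((I - 45596)*(N + j(-86)) + 52032) = 1/((-1115/2714 - 45596)*(47818 + 1) + 52032) = 1/(-123748659/2714*47819 + 52032) = 1/(-5917537124721/2714 + 52032) = 1/(-5917395909873/2714) = -2714/5917395909873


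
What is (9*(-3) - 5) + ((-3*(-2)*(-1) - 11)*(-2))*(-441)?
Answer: -15026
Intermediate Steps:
(9*(-3) - 5) + ((-3*(-2)*(-1) - 11)*(-2))*(-441) = (-27 - 5) + ((6*(-1) - 11)*(-2))*(-441) = -32 + ((-6 - 11)*(-2))*(-441) = -32 - 17*(-2)*(-441) = -32 + 34*(-441) = -32 - 14994 = -15026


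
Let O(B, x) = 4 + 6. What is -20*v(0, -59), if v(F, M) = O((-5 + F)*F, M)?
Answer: -200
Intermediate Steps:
O(B, x) = 10
v(F, M) = 10
-20*v(0, -59) = -20*10 = -200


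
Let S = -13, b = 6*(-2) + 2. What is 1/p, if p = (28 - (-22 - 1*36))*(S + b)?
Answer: -1/1978 ≈ -0.00050556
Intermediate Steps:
b = -10 (b = -12 + 2 = -10)
p = -1978 (p = (28 - (-22 - 1*36))*(-13 - 10) = (28 - (-22 - 36))*(-23) = (28 - 1*(-58))*(-23) = (28 + 58)*(-23) = 86*(-23) = -1978)
1/p = 1/(-1978) = -1/1978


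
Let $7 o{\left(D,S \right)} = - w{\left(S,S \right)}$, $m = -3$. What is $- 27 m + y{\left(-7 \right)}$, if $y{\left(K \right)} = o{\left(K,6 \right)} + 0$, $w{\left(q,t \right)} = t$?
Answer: $\frac{561}{7} \approx 80.143$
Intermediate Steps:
$o{\left(D,S \right)} = - \frac{S}{7}$ ($o{\left(D,S \right)} = \frac{\left(-1\right) S}{7} = - \frac{S}{7}$)
$y{\left(K \right)} = - \frac{6}{7}$ ($y{\left(K \right)} = \left(- \frac{1}{7}\right) 6 + 0 = - \frac{6}{7} + 0 = - \frac{6}{7}$)
$- 27 m + y{\left(-7 \right)} = \left(-27\right) \left(-3\right) - \frac{6}{7} = 81 - \frac{6}{7} = \frac{561}{7}$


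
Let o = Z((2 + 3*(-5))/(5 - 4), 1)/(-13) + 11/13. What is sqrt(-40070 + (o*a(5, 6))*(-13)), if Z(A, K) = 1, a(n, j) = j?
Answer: I*sqrt(40130) ≈ 200.32*I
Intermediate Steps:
o = 10/13 (o = 1/(-13) + 11/13 = 1*(-1/13) + 11*(1/13) = -1/13 + 11/13 = 10/13 ≈ 0.76923)
sqrt(-40070 + (o*a(5, 6))*(-13)) = sqrt(-40070 + ((10/13)*6)*(-13)) = sqrt(-40070 + (60/13)*(-13)) = sqrt(-40070 - 60) = sqrt(-40130) = I*sqrt(40130)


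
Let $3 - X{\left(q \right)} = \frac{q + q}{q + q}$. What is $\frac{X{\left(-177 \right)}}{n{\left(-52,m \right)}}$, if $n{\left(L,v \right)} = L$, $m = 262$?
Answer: $- \frac{1}{26} \approx -0.038462$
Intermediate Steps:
$X{\left(q \right)} = 2$ ($X{\left(q \right)} = 3 - \frac{q + q}{q + q} = 3 - \frac{2 q}{2 q} = 3 - 2 q \frac{1}{2 q} = 3 - 1 = 2$)
$\frac{X{\left(-177 \right)}}{n{\left(-52,m \right)}} = \frac{2}{-52} = 2 \left(- \frac{1}{52}\right) = - \frac{1}{26}$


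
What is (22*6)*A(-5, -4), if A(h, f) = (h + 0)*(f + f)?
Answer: 5280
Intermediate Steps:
A(h, f) = 2*f*h (A(h, f) = h*(2*f) = 2*f*h)
(22*6)*A(-5, -4) = (22*6)*(2*(-4)*(-5)) = 132*40 = 5280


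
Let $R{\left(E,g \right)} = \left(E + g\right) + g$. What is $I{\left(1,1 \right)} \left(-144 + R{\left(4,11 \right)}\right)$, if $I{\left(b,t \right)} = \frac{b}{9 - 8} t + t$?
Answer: $-236$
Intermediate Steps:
$R{\left(E,g \right)} = E + 2 g$
$I{\left(b,t \right)} = t + b t$ ($I{\left(b,t \right)} = \frac{b}{1} t + t = 1 b t + t = b t + t = t + b t$)
$I{\left(1,1 \right)} \left(-144 + R{\left(4,11 \right)}\right) = 1 \left(1 + 1\right) \left(-144 + \left(4 + 2 \cdot 11\right)\right) = 1 \cdot 2 \left(-144 + \left(4 + 22\right)\right) = 2 \left(-144 + 26\right) = 2 \left(-118\right) = -236$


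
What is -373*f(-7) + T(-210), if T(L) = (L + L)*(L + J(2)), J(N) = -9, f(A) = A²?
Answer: 73703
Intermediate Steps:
T(L) = 2*L*(-9 + L) (T(L) = (L + L)*(L - 9) = (2*L)*(-9 + L) = 2*L*(-9 + L))
-373*f(-7) + T(-210) = -373*(-7)² + 2*(-210)*(-9 - 210) = -373*49 + 2*(-210)*(-219) = -18277 + 91980 = 73703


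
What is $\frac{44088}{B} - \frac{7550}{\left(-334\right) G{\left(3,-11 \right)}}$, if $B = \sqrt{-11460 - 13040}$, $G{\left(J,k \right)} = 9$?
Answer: $\frac{3775}{1503} - \frac{22044 i \sqrt{5}}{175} \approx 2.5116 - 281.67 i$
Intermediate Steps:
$B = 70 i \sqrt{5}$ ($B = \sqrt{-24500} = 70 i \sqrt{5} \approx 156.52 i$)
$\frac{44088}{B} - \frac{7550}{\left(-334\right) G{\left(3,-11 \right)}} = \frac{44088}{70 i \sqrt{5}} - \frac{7550}{\left(-334\right) 9} = 44088 \left(- \frac{i \sqrt{5}}{350}\right) - \frac{7550}{-3006} = - \frac{22044 i \sqrt{5}}{175} - - \frac{3775}{1503} = - \frac{22044 i \sqrt{5}}{175} + \frac{3775}{1503} = \frac{3775}{1503} - \frac{22044 i \sqrt{5}}{175}$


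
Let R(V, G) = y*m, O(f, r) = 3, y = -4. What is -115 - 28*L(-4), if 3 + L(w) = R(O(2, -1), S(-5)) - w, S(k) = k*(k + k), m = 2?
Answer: 81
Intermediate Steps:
S(k) = 2*k**2 (S(k) = k*(2*k) = 2*k**2)
R(V, G) = -8 (R(V, G) = -4*2 = -8)
L(w) = -11 - w (L(w) = -3 + (-8 - w) = -11 - w)
-115 - 28*L(-4) = -115 - 28*(-11 - 1*(-4)) = -115 - 28*(-11 + 4) = -115 - 28*(-7) = -115 + 196 = 81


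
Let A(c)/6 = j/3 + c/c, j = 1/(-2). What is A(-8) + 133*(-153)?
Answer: -20344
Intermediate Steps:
j = -1/2 ≈ -0.50000
A(c) = 5 (A(c) = 6*(-1/2/3 + c/c) = 6*(-1/2*1/3 + 1) = 6*(-1/6 + 1) = 6*(5/6) = 5)
A(-8) + 133*(-153) = 5 + 133*(-153) = 5 - 20349 = -20344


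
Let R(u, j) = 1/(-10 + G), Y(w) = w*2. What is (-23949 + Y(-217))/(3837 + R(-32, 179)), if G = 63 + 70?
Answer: -2999109/471952 ≈ -6.3547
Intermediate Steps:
G = 133
Y(w) = 2*w
R(u, j) = 1/123 (R(u, j) = 1/(-10 + 133) = 1/123)
(-23949 + Y(-217))/(3837 + R(-32, 179)) = (-23949 + 2*(-217))/(3837 + 1/123) = (-23949 - 434)/(471952/123) = -24383*123/471952 = -2999109/471952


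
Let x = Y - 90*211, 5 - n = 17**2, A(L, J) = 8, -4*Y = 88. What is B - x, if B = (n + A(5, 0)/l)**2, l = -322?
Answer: 2583860036/25921 ≈ 99682.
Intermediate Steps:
Y = -22 (Y = -1/4*88 = -22)
n = -284 (n = 5 - 1*17**2 = 5 - 1*289 = 5 - 289 = -284)
x = -19012 (x = -22 - 90*211 = -22 - 18990 = -19012)
B = 2091049984/25921 (B = (-284 + 8/(-322))**2 = (-284 + 8*(-1/322))**2 = (-284 - 4/161)**2 = (-45728/161)**2 = 2091049984/25921 ≈ 80670.)
B - x = 2091049984/25921 - 1*(-19012) = 2091049984/25921 + 19012 = 2583860036/25921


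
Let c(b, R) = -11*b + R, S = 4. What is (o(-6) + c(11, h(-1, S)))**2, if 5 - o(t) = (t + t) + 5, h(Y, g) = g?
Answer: 11025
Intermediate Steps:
o(t) = -2*t (o(t) = 5 - ((t + t) + 5) = 5 - (2*t + 5) = 5 - (5 + 2*t) = 5 + (-5 - 2*t) = -2*t)
c(b, R) = R - 11*b
(o(-6) + c(11, h(-1, S)))**2 = (-2*(-6) + (4 - 11*11))**2 = (12 + (4 - 121))**2 = (12 - 117)**2 = (-105)**2 = 11025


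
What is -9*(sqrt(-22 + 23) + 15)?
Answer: -144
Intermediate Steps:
-9*(sqrt(-22 + 23) + 15) = -9*(sqrt(1) + 15) = -9*(1 + 15) = -9*16 = -144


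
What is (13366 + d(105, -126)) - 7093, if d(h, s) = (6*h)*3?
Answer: 8163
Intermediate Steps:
d(h, s) = 18*h
(13366 + d(105, -126)) - 7093 = (13366 + 18*105) - 7093 = (13366 + 1890) - 7093 = 15256 - 7093 = 8163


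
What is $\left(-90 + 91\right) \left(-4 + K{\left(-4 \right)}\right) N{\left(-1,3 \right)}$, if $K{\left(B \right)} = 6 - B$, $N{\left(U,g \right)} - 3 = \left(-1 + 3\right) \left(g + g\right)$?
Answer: $90$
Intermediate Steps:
$N{\left(U,g \right)} = 3 + 4 g$ ($N{\left(U,g \right)} = 3 + \left(-1 + 3\right) \left(g + g\right) = 3 + 2 \cdot 2 g = 3 + 4 g$)
$\left(-90 + 91\right) \left(-4 + K{\left(-4 \right)}\right) N{\left(-1,3 \right)} = \left(-90 + 91\right) \left(-4 + \left(6 - -4\right)\right) \left(3 + 4 \cdot 3\right) = 1 \left(-4 + \left(6 + 4\right)\right) \left(3 + 12\right) = 1 \left(-4 + 10\right) 15 = 1 \cdot 6 \cdot 15 = 1 \cdot 90 = 90$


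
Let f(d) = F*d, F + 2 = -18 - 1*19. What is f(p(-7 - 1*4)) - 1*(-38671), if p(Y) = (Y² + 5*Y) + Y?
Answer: 36526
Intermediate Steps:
F = -39 (F = -2 + (-18 - 1*19) = -2 + (-18 - 19) = -2 - 37 = -39)
p(Y) = Y² + 6*Y
f(d) = -39*d
f(p(-7 - 1*4)) - 1*(-38671) = -39*(-7 - 1*4)*(6 + (-7 - 1*4)) - 1*(-38671) = -39*(-7 - 4)*(6 + (-7 - 4)) + 38671 = -(-429)*(6 - 11) + 38671 = -(-429)*(-5) + 38671 = -39*55 + 38671 = -2145 + 38671 = 36526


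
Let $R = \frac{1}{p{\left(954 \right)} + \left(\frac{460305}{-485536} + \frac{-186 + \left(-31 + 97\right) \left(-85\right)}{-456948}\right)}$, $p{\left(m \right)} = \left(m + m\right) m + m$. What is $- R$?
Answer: $- \frac{6162908448}{11223796820299259} \approx -5.4909 \cdot 10^{-7}$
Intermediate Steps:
$p{\left(m \right)} = m + 2 m^{2}$ ($p{\left(m \right)} = 2 m m + m = 2 m^{2} + m = m + 2 m^{2}$)
$R = \frac{6162908448}{11223796820299259}$ ($R = \frac{1}{954 \left(1 + 2 \cdot 954\right) + \left(\frac{460305}{-485536} + \frac{-186 + \left(-31 + 97\right) \left(-85\right)}{-456948}\right)} = \frac{1}{954 \left(1 + 1908\right) + \left(460305 \left(- \frac{1}{485536}\right) + \left(-186 + 66 \left(-85\right)\right) \left(- \frac{1}{456948}\right)\right)} = \frac{1}{954 \cdot 1909 - \left(\frac{460305}{485536} - \left(-186 - 5610\right) \left(- \frac{1}{456948}\right)\right)} = \frac{1}{1821186 - \frac{5764480069}{6162908448}} = \frac{1}{\frac{11223796820299259}{6162908448}} = \frac{6162908448}{11223796820299259} \approx 5.4909 \cdot 10^{-7}$)
$- R = \left(-1\right) \frac{6162908448}{11223796820299259} = - \frac{6162908448}{11223796820299259}$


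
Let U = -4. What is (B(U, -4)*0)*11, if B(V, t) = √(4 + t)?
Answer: 0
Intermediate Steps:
(B(U, -4)*0)*11 = (√(4 - 4)*0)*11 = (√0*0)*11 = (0*0)*11 = 0*11 = 0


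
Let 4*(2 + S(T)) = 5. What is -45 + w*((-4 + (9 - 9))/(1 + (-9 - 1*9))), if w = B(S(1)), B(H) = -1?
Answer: -769/17 ≈ -45.235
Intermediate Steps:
S(T) = -3/4 (S(T) = -2 + (1/4)*5 = -2 + 5/4 = -3/4)
w = -1
-45 + w*((-4 + (9 - 9))/(1 + (-9 - 1*9))) = -45 - (-4 + (9 - 9))/(1 + (-9 - 1*9)) = -45 - (-4 + 0)/(1 + (-9 - 9)) = -45 - (-4)/(1 - 18) = -45 - (-4)/(-17) = -45 - (-4)*(-1)/17 = -45 - 1*4/17 = -45 - 4/17 = -769/17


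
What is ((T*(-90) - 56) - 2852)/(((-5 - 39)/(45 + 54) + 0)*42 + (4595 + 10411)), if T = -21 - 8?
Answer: -447/22481 ≈ -0.019883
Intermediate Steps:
T = -29
((T*(-90) - 56) - 2852)/(((-5 - 39)/(45 + 54) + 0)*42 + (4595 + 10411)) = ((-29*(-90) - 56) - 2852)/(((-5 - 39)/(45 + 54) + 0)*42 + (4595 + 10411)) = ((2610 - 56) - 2852)/((-44/99 + 0)*42 + 15006) = (2554 - 2852)/((-44*1/99 + 0)*42 + 15006) = -298/((-4/9 + 0)*42 + 15006) = -298/(-4/9*42 + 15006) = -298/(-56/3 + 15006) = -298/44962/3 = -298*3/44962 = -447/22481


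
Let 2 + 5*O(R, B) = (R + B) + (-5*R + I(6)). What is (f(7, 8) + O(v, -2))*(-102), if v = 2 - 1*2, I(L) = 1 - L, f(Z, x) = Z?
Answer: -2652/5 ≈ -530.40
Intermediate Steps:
v = 0 (v = 2 - 2 = 0)
O(R, B) = -7/5 - 4*R/5 + B/5 (O(R, B) = -⅖ + ((R + B) + (-5*R + (1 - 1*6)))/5 = -⅖ + ((B + R) + (-5*R + (1 - 6)))/5 = -⅖ + ((B + R) + (-5*R - 5))/5 = -⅖ + ((B + R) + (-5 - 5*R))/5 = -⅖ + (-5 + B - 4*R)/5 = -⅖ + (-1 - 4*R/5 + B/5) = -7/5 - 4*R/5 + B/5)
(f(7, 8) + O(v, -2))*(-102) = (7 + (-7/5 - ⅘*0 + (⅕)*(-2)))*(-102) = (7 + (-7/5 + 0 - ⅖))*(-102) = (7 - 9/5)*(-102) = (26/5)*(-102) = -2652/5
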